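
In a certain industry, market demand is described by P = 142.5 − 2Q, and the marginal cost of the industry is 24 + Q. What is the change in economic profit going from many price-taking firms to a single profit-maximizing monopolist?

Under competition P = MC: 142.5 − 2Q = 24 + Q ⇒ Q = 39.5, P = 63.5.
Profit = 63.5·39.5 − (24·39.5 + ½·1·39.5²) = 780.125.
Monopoly sets MR = MC: 142.5 − 4Q = 24 + Q ⇒ Q = 23.7, P = 142.5 − 2·23.7 = 95.1.
Profit = 95.1·23.7 − (24·23.7 + ½·1·23.7²) = 1404.225.
Change in economic profit: 1404.225 − 780.125 = 624.1.

Economic profit rises by 624.1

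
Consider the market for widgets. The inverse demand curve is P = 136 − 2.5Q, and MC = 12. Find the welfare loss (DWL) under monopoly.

DWL = 768.8

Under competition P = MC = 12, so Q = (136 − 12)/2.5 = 49.6.
Monopoly sets MR = MC: 136 − 5Q = 12 ⇒ Q = 24.8, P = 136 − 2.5·24.8 = 74.
DWL is the triangle between Q = 24.8 and Q = 49.6: ½·(49.6 − 24.8)·(74 − 12) = 768.8.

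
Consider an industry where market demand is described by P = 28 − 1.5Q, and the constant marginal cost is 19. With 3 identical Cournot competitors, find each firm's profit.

With 3 symmetric Cournot firms, each firm's FOC gives 28 − 6q = 19, so q = 1.5, Q = 3·1.5 = 4.5, and P = 21.25.
Each firm's profit = (21.25 − 19)·1.5 = 3.375.

π_i = 3.375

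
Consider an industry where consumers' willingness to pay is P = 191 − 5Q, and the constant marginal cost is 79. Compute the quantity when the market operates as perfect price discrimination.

A perfectly discriminating monopolist sells every unit with P(Q) ≥ MC(Q), so output equals the competitive quantity Q = 22.4. Each buyer pays their reservation price, so CS = 0 and the firm captures all surplus.

Q = 22.4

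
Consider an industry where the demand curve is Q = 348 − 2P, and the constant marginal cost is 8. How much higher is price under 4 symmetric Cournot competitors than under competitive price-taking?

Inverting demand: P = 174 − 0.5Q.
Perfect competition: P = MC = 8, so 174 − 0.5Q = 8 and Q = 332.
In a 4-firm Cournot equilibrium, symmetry and the first-order condition give q = (174 − 8)/(2.5) = 66.4. So Q = 265.6 and P = 41.2.
Change in price: 41.2 − 8 = 33.2.

P rises by 33.2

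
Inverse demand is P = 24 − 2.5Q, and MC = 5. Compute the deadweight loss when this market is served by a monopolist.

DWL = 18.05

Under competition P = MC = 5, so Q = (24 − 5)/2.5 = 7.6.
The monopolist equates marginal revenue to marginal cost: 24 − 5Q = 5, so Q = 3.8. From demand, P = 14.5.
DWL is the triangle between Q = 3.8 and Q = 7.6: ½·(7.6 − 3.8)·(14.5 − 5) = 18.05.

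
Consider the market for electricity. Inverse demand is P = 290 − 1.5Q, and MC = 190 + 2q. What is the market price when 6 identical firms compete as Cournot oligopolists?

P = 218

With 6 symmetric Cournot firms, each firm's FOC gives 290 − 10.5q = 190 + 2q, so q = 8, Q = 6·8 = 48, and P = 218.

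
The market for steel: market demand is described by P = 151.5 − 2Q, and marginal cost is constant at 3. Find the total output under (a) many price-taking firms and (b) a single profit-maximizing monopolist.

Competitive firms price at marginal cost: P = 3, giving Q = 74.25.
A monopolist chooses Q where MR = MC. MR = 151.5 − 4Q; setting this equal to 3 gives Q = 37.125 and P = 77.25.

Competition: Q = 74.25; Monopoly: Q = 37.125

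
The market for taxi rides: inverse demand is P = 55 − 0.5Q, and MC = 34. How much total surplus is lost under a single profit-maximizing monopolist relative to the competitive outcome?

DWL = 110.25

Competitive firms price at marginal cost: P = 34, giving Q = 42.
A monopolist chooses Q where MR = MC. MR = 55 − Q; setting this equal to 34 gives Q = 21 and P = 44.5.
DWL is the triangle between Q = 21 and Q = 42: ½·(42 − 21)·(44.5 − 34) = 110.25.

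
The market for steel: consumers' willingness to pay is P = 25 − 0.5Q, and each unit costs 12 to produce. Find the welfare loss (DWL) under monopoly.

DWL = 42.25

Perfect competition: P = MC = 12, so 25 − 0.5Q = 12 and Q = 26.
The monopolist equates marginal revenue to marginal cost: 25 − Q = 12, so Q = 13. From demand, P = 18.5.
DWL is the triangle between Q = 13 and Q = 26: ½·(26 − 13)·(18.5 − 12) = 42.25.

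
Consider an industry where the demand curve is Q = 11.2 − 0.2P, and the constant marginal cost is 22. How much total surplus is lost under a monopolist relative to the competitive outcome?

Inverting demand: P = 56 − 5Q.
Perfect competition: P = MC = 22, so 56 − 5Q = 22 and Q = 6.8.
The monopolist equates marginal revenue to marginal cost: 56 − 10Q = 22, so Q = 3.4. From demand, P = 39.
DWL is the triangle between Q = 3.4 and Q = 6.8: ½·(6.8 − 3.4)·(39 − 22) = 28.9.

DWL = 28.9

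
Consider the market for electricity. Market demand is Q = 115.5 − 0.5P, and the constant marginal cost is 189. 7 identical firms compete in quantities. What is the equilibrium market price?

P = 194.25

Inverting demand: P = 231 − 2Q.
In a 7-firm Cournot equilibrium, symmetry and the first-order condition give q = (231 − 189)/(16) = 2.625. So Q = 18.375 and P = 194.25.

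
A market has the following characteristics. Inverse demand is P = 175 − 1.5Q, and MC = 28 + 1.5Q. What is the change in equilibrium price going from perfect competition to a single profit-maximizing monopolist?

Competitive equilibrium sets price equal to marginal cost: 175 − 1.5Q = 28 + 1.5Q, so Q = 49 and P = 101.5.
Monopoly sets MR = MC: 175 − 3Q = 28 + 1.5Q ⇒ Q = 98/3, P = 175 − 1.5·98/3 = 126.
Change in equilibrium price: 126 − 101.5 = 24.5.

P rises by 24.5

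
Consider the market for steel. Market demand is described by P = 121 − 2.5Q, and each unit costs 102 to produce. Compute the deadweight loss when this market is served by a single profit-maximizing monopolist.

DWL = 18.05

Perfect competition: P = MC = 102, so 121 − 2.5Q = 102 and Q = 7.6.
Monopoly sets MR = MC: 121 − 5Q = 102 ⇒ Q = 3.8, P = 121 − 2.5·3.8 = 111.5.
DWL is the triangle between Q = 3.8 and Q = 7.6: ½·(7.6 − 3.8)·(111.5 − 102) = 18.05.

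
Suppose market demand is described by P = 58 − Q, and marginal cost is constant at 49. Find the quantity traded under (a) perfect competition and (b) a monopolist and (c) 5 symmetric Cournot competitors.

Under competition P = MC = 49, so Q = (58 − 49)/1 = 9.
A monopolist chooses Q where MR = MC. MR = 58 − 2Q; setting this equal to 49 gives Q = 4.5 and P = 53.5.
With 5 symmetric Cournot firms, each firm's FOC gives 58 − 6q = 49, so q = 1.5, Q = 5·1.5 = 7.5, and P = 50.5.

Competition: Q = 9; Monopoly: Q = 4.5; Cournot: Q = 7.5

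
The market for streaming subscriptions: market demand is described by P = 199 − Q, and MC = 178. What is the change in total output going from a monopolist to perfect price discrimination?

Monopoly sets MR = MC: 199 − 2Q = 178 ⇒ Q = 10.5, P = 199 − 10.5 = 188.5.
Under first-degree price discrimination the firm charges each unit its demand price and produces up to where P = MC, i.e. Q = 21. Consumer surplus is zero; producer surplus equals total surplus.
Change in total output: 21 − 10.5 = 10.5.

Total output rises by 10.5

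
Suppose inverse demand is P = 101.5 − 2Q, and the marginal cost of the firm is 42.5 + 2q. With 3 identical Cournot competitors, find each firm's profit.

π_i = 104.43

In a 3-firm Cournot equilibrium, symmetry and the first-order condition give q = (101.5 − 42.5)/(10) = 5.9. So Q = 17.7 and P = 66.1.
Each firm's profit = 66.1·5.9 − (42.5·5.9 + ½·2·5.9²) = 104.43.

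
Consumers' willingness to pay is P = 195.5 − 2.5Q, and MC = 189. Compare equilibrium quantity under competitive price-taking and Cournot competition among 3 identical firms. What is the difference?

Equilibrium quantity falls by 0.65

Under competition P = MC = 189, so Q = (195.5 − 189)/2.5 = 2.6.
In a 3-firm Cournot equilibrium, symmetry and the first-order condition give q = (195.5 − 189)/(10) = 0.65. So Q = 1.95 and P = 190.625.
Change in equilibrium quantity: 1.95 − 2.6 = −0.65.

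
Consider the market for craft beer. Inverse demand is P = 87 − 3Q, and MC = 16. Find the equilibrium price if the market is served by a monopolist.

The monopolist equates marginal revenue to marginal cost: 87 − 6Q = 16, so Q = 71/6. From demand, P = 51.5.

P = 51.5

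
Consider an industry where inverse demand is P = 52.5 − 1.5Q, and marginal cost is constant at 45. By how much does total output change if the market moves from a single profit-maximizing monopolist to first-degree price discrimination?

The monopolist equates marginal revenue to marginal cost: 52.5 − 3Q = 45, so Q = 2.5. From demand, P = 48.75.
A perfectly discriminating monopolist sells every unit with P(Q) ≥ MC(Q), so output equals the competitive quantity Q = 5. Each buyer pays their reservation price, so CS = 0 and the firm captures all surplus.
Change in total output: 5 − 2.5 = 2.5.

Q rises by 2.5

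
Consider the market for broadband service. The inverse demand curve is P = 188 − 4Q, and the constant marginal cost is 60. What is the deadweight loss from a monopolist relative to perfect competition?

Perfect competition: P = MC = 60, so 188 − 4Q = 60 and Q = 32.
Monopoly sets MR = MC: 188 − 8Q = 60 ⇒ Q = 16, P = 188 − 4·16 = 124.
DWL is the triangle between Q = 16 and Q = 32: ½·(32 − 16)·(124 − 60) = 512.

DWL = 512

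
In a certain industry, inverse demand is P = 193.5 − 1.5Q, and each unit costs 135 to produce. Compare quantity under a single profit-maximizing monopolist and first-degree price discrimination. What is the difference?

Monopoly sets MR = MC: 193.5 − 3Q = 135 ⇒ Q = 19.5, P = 193.5 − 1.5·19.5 = 164.25.
With perfect price discrimination, output is the efficient level Q = 39 (where demand meets MC), but every buyer pays their willingness to pay: CS = 0 and PS = total surplus.
Change in quantity: 39 − 19.5 = 19.5.

Quantity rises by 19.5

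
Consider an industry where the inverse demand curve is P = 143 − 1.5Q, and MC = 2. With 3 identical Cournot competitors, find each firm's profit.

π_i = 828.375

In a 3-firm Cournot equilibrium, symmetry and the first-order condition give q = (143 − 2)/(6) = 23.5. So Q = 70.5 and P = 37.25.
Each firm's profit = (37.25 − 2)·23.5 = 828.375.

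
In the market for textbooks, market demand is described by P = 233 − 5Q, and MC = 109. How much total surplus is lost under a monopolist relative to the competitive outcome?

DWL = 384.4

Perfect competition: P = MC = 109, so 233 − 5Q = 109 and Q = 24.8.
A monopolist chooses Q where MR = MC. MR = 233 − 10Q; setting this equal to 109 gives Q = 12.4 and P = 171.
DWL is the triangle between Q = 12.4 and Q = 24.8: ½·(24.8 − 12.4)·(171 − 109) = 384.4.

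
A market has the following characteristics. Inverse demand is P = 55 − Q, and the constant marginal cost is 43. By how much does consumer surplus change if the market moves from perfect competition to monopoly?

CS falls by 54

Under competition P = MC = 43, so Q = (55 − 43)/1 = 12.
CS = ½·(55 − 43)·12 = 72.
The monopolist equates marginal revenue to marginal cost: 55 − 2Q = 43, so Q = 6. From demand, P = 49.
CS = ½·(55 − 49)·6 = 18.
Change in consumer surplus: 18 − 72 = −54.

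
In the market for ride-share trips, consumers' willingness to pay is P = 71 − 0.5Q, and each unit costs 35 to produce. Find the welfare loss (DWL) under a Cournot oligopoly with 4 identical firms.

DWL = 51.84

Competitive firms price at marginal cost: P = 35, giving Q = 72.
In a 4-firm Cournot equilibrium, symmetry and the first-order condition give q = (71 − 35)/(2.5) = 14.4. So Q = 57.6 and P = 42.2.
DWL is the triangle between Q = 57.6 and Q = 72: ½·(72 − 57.6)·(42.2 − 35) = 51.84.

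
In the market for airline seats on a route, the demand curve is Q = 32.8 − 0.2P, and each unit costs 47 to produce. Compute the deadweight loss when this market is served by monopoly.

Inverting demand: P = 164 − 5Q.
Competitive firms price at marginal cost: P = 47, giving Q = 23.4.
Monopoly sets MR = MC: 164 − 10Q = 47 ⇒ Q = 11.7, P = 164 − 5·11.7 = 105.5.
DWL is the triangle between Q = 11.7 and Q = 23.4: ½·(23.4 − 11.7)·(105.5 − 47) = 342.225.

DWL = 342.225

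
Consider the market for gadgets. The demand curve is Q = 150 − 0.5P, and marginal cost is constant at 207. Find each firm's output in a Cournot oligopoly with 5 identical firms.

q_i = 7.75

Inverting demand: P = 300 − 2Q.
Cournot with 5 identical firms: the symmetric best-response condition is 300 − 12q = 207. Each firm produces q = 7.75, total output Q = 38.75, price P = 222.5.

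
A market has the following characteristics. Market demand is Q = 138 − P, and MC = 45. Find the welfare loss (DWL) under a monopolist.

DWL = 1081.125

Inverting demand: P = 138 − Q.
Under competition P = MC = 45, so Q = (138 − 45)/1 = 93.
A monopolist chooses Q where MR = MC. MR = 138 − 2Q; setting this equal to 45 gives Q = 46.5 and P = 91.5.
DWL is the triangle between Q = 46.5 and Q = 93: ½·(93 − 46.5)·(91.5 − 45) = 1081.125.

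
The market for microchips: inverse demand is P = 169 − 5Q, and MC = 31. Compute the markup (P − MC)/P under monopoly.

A monopolist chooses Q where MR = MC. MR = 169 − 10Q; setting this equal to 31 gives Q = 13.8 and P = 100.
Lerner index = (P − MC)/P = (100 − 31)/100 = 0.69.

Lerner index = 0.69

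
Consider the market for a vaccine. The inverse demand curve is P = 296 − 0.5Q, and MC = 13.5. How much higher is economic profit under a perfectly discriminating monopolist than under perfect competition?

π rises by 79806.25

Perfect competition: P = MC = 13.5, so 296 − 0.5Q = 13.5 and Q = 565.
Profit = (13.5 − 13.5)·565 = 0.
Under first-degree price discrimination the firm charges each unit its demand price and produces up to where P = MC, i.e. Q = 565. Consumer surplus is zero; producer surplus equals total surplus.
PS equals the full surplus area, 79806.25. Profit = 79806.25 = 79806.25.
Change in economic profit: 79806.25 − 0 = 79806.25.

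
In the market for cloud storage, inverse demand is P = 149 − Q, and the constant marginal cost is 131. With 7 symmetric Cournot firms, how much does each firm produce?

Cournot with 7 identical firms: the symmetric best-response condition is 149 − 8q = 131. Each firm produces q = 2.25, total output Q = 15.75, price P = 133.25.

q_i = 2.25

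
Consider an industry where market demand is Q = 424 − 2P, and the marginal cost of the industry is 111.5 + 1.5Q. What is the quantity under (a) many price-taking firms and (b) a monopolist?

Inverting demand: P = 212 − 0.5Q.
Competitive equilibrium sets price equal to marginal cost: 212 − 0.5Q = 111.5 + 1.5Q, so Q = 50.25 and P = 186.875.
The monopolist equates marginal revenue to marginal cost: 212 − Q = 111.5 + 1.5Q, so Q = 40.2. From demand, P = 191.9.

Competition: Q = 50.25; Monopoly: Q = 40.2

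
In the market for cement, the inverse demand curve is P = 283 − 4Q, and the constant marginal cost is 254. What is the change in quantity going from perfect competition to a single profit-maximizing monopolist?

Perfect competition: P = MC = 254, so 283 − 4Q = 254 and Q = 7.25.
A monopolist chooses Q where MR = MC. MR = 283 − 8Q; setting this equal to 254 gives Q = 3.625 and P = 268.5.
Change in quantity: 3.625 − 7.25 = −3.625.

Quantity falls by 3.625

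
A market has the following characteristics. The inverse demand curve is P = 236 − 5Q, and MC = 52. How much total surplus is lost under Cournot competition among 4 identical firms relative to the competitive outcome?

Competitive firms price at marginal cost: P = 52, giving Q = 36.8.
In a 4-firm Cournot equilibrium, symmetry and the first-order condition give q = (236 − 52)/(25) = 7.36. So Q = 29.44 and P = 88.8.
DWL is the triangle between Q = 29.44 and Q = 36.8: ½·(36.8 − 29.44)·(88.8 − 52) = 135.424.

DWL = 135.424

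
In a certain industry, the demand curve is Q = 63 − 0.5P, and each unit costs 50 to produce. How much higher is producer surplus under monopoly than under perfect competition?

Producer surplus rises by 722

Inverting demand: P = 126 − 2Q.
Under competition P = MC = 50, so Q = (126 − 50)/2 = 38.
PS = (50 − 50)·38 = 0.
The monopolist equates marginal revenue to marginal cost: 126 − 4Q = 50, so Q = 19. From demand, P = 88.
PS = (88 − 50)·19 = 722.
Change in producer surplus: 722 − 0 = 722.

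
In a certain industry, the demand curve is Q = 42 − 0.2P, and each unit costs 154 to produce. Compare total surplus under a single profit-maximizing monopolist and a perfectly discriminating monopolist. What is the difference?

Inverting demand: P = 210 − 5Q.
The monopolist equates marginal revenue to marginal cost: 210 − 10Q = 154, so Q = 5.6. From demand, P = 182.
CS = ½·(210 − 182)·5.6 = 78.4; PS = (182 − 154)·5.6 = 156.8; TS = 235.2.
With perfect price discrimination, output is the efficient level Q = 11.2 (where demand meets MC), but every buyer pays their willingness to pay: CS = 0 and PS = total surplus.
TS = 313.6 (equal to competitive TS).
Change in total surplus: 313.6 − 235.2 = 78.4.

TS rises by 78.4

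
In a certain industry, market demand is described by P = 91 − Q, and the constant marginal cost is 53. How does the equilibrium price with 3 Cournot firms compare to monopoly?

Cournot: P = 62.5; Monopoly: P = 72

With 3 symmetric Cournot firms, each firm's FOC gives 91 − 4q = 53, so q = 9.5, Q = 3·9.5 = 28.5, and P = 62.5.
The monopolist equates marginal revenue to marginal cost: 91 − 2Q = 53, so Q = 19. From demand, P = 72.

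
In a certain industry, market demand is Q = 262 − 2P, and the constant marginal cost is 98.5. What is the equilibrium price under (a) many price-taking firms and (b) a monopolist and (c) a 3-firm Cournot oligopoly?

Inverting demand: P = 131 − 0.5Q.
Perfect competition: P = MC = 98.5, so 131 − 0.5Q = 98.5 and Q = 65.
A monopolist chooses Q where MR = MC. MR = 131 − Q; setting this equal to 98.5 gives Q = 32.5 and P = 114.75.
In a 3-firm Cournot equilibrium, symmetry and the first-order condition give q = (131 − 98.5)/(2) = 16.25. So Q = 48.75 and P = 106.625.

Competition: P = 98.5; Monopoly: P = 114.75; Cournot: P = 106.625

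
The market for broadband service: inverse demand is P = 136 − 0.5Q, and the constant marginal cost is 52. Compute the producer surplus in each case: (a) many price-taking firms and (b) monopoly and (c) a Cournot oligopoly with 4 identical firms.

Competition: PS = 0; Monopoly: PS = 3528; Cournot: PS = 2257.92

Competitive firms price at marginal cost: P = 52, giving Q = 168.
PS = (52 − 52)·168 = 0.
A monopolist chooses Q where MR = MC. MR = 136 − Q; setting this equal to 52 gives Q = 84 and P = 94.
PS = (94 − 52)·84 = 3528.
With 4 symmetric Cournot firms, each firm's FOC gives 136 − 2.5q = 52, so q = 33.6, Q = 4·33.6 = 134.4, and P = 68.8.
PS = (68.8 − 52)·134.4 = 2257.92.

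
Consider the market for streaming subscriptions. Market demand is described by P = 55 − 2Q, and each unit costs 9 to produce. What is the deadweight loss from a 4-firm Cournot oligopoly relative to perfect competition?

Under competition P = MC = 9, so Q = (55 − 9)/2 = 23.
In a 4-firm Cournot equilibrium, symmetry and the first-order condition give q = (55 − 9)/(10) = 4.6. So Q = 18.4 and P = 18.2.
DWL is the triangle between Q = 18.4 and Q = 23: ½·(23 − 18.4)·(18.2 − 9) = 21.16.

DWL = 21.16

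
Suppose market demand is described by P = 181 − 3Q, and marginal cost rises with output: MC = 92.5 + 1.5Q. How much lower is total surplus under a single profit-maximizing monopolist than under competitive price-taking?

Total surplus falls by 139.24

Under competition P = MC: 181 − 3Q = 92.5 + 1.5Q ⇒ Q = 59/3, P = 122.
CS = ½·(181 − 122)·59/3 = 3481/6; PS = (122·59/3 − 92.5·59/3 − ½·1.5·(59/3)²) = 3481/12; TS = 870.25.
The monopolist equates marginal revenue to marginal cost: 181 − 6Q = 92.5 + 1.5Q, so Q = 11.8. From demand, P = 145.6.
CS = ½·(181 − 145.6)·11.8 = 208.86; PS = (145.6·11.8 − 92.5·11.8 − ½·1.5·11.8²) = 522.15; TS = 731.01.
Change in total surplus: 731.01 − 870.25 = −139.24.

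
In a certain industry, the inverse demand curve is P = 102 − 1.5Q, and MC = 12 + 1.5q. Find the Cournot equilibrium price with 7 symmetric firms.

P = 32

In a 7-firm Cournot equilibrium, symmetry and the first-order condition give q = (102 − 12)/(13.5) = 20/3. So Q = 140/3 and P = 32.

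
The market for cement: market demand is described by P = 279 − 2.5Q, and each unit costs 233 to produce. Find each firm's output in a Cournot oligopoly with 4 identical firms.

q_i = 3.68

Cournot with 4 identical firms: the symmetric best-response condition is 279 − 12.5q = 233. Each firm produces q = 3.68, total output Q = 14.72, price P = 242.2.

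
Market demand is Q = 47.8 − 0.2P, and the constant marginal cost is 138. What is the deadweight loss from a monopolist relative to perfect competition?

Inverting demand: P = 239 − 5Q.
Perfect competition: P = MC = 138, so 239 − 5Q = 138 and Q = 20.2.
A monopolist chooses Q where MR = MC. MR = 239 − 10Q; setting this equal to 138 gives Q = 10.1 and P = 188.5.
DWL is the triangle between Q = 10.1 and Q = 20.2: ½·(20.2 − 10.1)·(188.5 − 138) = 255.025.

DWL = 255.025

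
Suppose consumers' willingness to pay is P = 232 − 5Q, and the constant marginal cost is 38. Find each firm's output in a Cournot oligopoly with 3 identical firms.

In a 3-firm Cournot equilibrium, symmetry and the first-order condition give q = (232 − 38)/(20) = 9.7. So Q = 29.1 and P = 86.5.

q_i = 9.7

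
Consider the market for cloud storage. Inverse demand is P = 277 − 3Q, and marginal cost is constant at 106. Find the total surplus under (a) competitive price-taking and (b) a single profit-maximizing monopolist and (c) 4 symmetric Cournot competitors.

Perfect competition: P = MC = 106, so 277 − 3Q = 106 and Q = 57.
CS = ½·(277 − 106)·57 = 4873.5; PS = (106 − 106)·57 = 0; TS = 4873.5.
Monopoly sets MR = MC: 277 − 6Q = 106 ⇒ Q = 28.5, P = 277 − 3·28.5 = 191.5.
CS = ½·(277 − 191.5)·28.5 = 1218.375; PS = (191.5 − 106)·28.5 = 2436.75; TS = 3655.125.
With 4 symmetric Cournot firms, each firm's FOC gives 277 − 15q = 106, so q = 11.4, Q = 4·11.4 = 45.6, and P = 140.2.
CS = ½·(277 − 140.2)·45.6 = 3119.04; PS = (140.2 − 106)·45.6 = 1559.52; TS = 4678.56.

Competition: TS = 4873.5; Monopoly: TS = 3655.125; Cournot: TS = 4678.56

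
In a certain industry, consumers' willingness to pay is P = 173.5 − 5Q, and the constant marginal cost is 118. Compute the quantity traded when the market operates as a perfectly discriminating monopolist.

Q = 11.1

Under first-degree price discrimination the firm charges each unit its demand price and produces up to where P = MC, i.e. Q = 11.1. Consumer surplus is zero; producer surplus equals total surplus.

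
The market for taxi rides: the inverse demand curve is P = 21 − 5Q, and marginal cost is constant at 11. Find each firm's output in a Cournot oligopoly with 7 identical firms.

q_i = 0.25

In a 7-firm Cournot equilibrium, symmetry and the first-order condition give q = (21 − 11)/(40) = 0.25. So Q = 1.75 and P = 12.25.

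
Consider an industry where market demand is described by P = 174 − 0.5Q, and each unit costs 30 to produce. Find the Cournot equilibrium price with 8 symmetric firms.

P = 46

Cournot with 8 identical firms: the symmetric best-response condition is 174 − 4.5q = 30. Each firm produces q = 32, total output Q = 256, price P = 46.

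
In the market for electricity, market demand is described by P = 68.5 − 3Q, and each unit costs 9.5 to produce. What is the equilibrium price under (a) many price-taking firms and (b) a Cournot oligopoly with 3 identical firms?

Perfect competition: P = MC = 9.5, so 68.5 − 3Q = 9.5 and Q = 59/3.
In a 3-firm Cournot equilibrium, symmetry and the first-order condition give q = (68.5 − 9.5)/(12) = 59/12. So Q = 14.75 and P = 24.25.

Competition: P = 9.5; Cournot: P = 24.25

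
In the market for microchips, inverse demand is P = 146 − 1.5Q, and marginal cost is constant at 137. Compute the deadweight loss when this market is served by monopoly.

Perfect competition: P = MC = 137, so 146 − 1.5Q = 137 and Q = 6.
Monopoly sets MR = MC: 146 − 3Q = 137 ⇒ Q = 3, P = 146 − 1.5·3 = 141.5.
DWL is the triangle between Q = 3 and Q = 6: ½·(6 − 3)·(141.5 − 137) = 6.75.

DWL = 6.75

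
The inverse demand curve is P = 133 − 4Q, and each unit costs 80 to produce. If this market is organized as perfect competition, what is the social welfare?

Perfect competition: P = MC = 80, so 133 − 4Q = 80 and Q = 13.25.
CS = ½·(133 − 80)·13.25 = 351.125; PS = (80 − 80)·13.25 = 0; TS = 351.125.

TS = 351.125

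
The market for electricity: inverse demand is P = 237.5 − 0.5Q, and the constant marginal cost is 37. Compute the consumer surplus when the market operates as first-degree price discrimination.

Under first-degree price discrimination the firm charges each unit its demand price and produces up to where P = MC, i.e. Q = 401. Consumer surplus is zero; producer surplus equals total surplus.
CS = 0.

CS = 0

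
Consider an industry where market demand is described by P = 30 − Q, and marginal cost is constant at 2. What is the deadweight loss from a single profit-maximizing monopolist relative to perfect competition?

Competitive firms price at marginal cost: P = 2, giving Q = 28.
Monopoly sets MR = MC: 30 − 2Q = 2 ⇒ Q = 14, P = 30 − 14 = 16.
DWL is the triangle between Q = 14 and Q = 28: ½·(28 − 14)·(16 − 2) = 98.

DWL = 98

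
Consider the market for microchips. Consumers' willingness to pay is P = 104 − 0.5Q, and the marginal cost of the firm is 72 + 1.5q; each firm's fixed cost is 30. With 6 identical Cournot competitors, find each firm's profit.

In a 6-firm Cournot equilibrium, symmetry and the first-order condition give q = (104 − 72)/(5) = 6.4. So Q = 38.4 and P = 84.8.
Each firm's profit = 84.8·6.4 − (72·6.4 + ½·1.5·6.4²) − 30 = 21.2.

π_i = 21.2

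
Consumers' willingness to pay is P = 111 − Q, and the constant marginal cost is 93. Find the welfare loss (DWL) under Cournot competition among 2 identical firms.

Competitive firms price at marginal cost: P = 93, giving Q = 18.
Cournot with 2 identical firms: the symmetric best-response condition is 111 − 3q = 93. Each firm produces q = 6, total output Q = 12, price P = 99.
DWL is the triangle between Q = 12 and Q = 18: ½·(18 − 12)·(99 − 93) = 18.

DWL = 18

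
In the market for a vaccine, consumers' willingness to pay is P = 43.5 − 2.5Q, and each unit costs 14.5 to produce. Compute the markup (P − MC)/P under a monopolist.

The monopolist equates marginal revenue to marginal cost: 43.5 − 5Q = 14.5, so Q = 5.8. From demand, P = 29.
Lerner index = (P − MC)/P = (29 − 14.5)/29 = 0.5.

Lerner index = 0.5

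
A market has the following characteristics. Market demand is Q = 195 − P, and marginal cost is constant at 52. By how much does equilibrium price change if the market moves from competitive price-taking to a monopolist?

P rises by 71.5

Inverting demand: P = 195 − Q.
Under competition P = MC = 52, so Q = (195 − 52)/1 = 143.
A monopolist chooses Q where MR = MC. MR = 195 − 2Q; setting this equal to 52 gives Q = 71.5 and P = 123.5.
Change in equilibrium price: 123.5 − 52 = 71.5.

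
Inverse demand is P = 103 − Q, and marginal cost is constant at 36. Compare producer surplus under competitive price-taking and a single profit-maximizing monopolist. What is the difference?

Competitive firms price at marginal cost: P = 36, giving Q = 67.
PS = (36 − 36)·67 = 0.
The monopolist equates marginal revenue to marginal cost: 103 − 2Q = 36, so Q = 33.5. From demand, P = 69.5.
PS = (69.5 − 36)·33.5 = 1122.25.
Change in producer surplus: 1122.25 − 0 = 1122.25.

PS rises by 1122.25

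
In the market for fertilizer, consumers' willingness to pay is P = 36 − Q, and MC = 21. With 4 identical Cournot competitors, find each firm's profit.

Cournot with 4 identical firms: the symmetric best-response condition is 36 − 5q = 21. Each firm produces q = 3, total output Q = 12, price P = 24.
Each firm's profit = (24 − 21)·3 = 9.

π_i = 9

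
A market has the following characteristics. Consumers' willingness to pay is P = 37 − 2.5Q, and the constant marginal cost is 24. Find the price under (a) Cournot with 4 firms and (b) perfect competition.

Cournot: P = 26.6; Competition: P = 24

With 4 symmetric Cournot firms, each firm's FOC gives 37 − 12.5q = 24, so q = 1.04, Q = 4·1.04 = 4.16, and P = 26.6.
Under competition P = MC = 24, so Q = (37 − 24)/2.5 = 5.2.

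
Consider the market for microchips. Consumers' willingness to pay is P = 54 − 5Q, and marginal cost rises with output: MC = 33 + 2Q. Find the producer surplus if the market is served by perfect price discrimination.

A perfectly discriminating monopolist sells every unit with P(Q) ≥ MC(Q), so output equals the competitive quantity Q = 3. Each buyer pays their reservation price, so CS = 0 and the firm captures all surplus.
PS = ½·(54 − 33)·3 = 31.5.

PS = 31.5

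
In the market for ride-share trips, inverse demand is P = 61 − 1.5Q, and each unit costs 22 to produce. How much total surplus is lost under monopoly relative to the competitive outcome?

DWL = 126.75

Under competition P = MC = 22, so Q = (61 − 22)/1.5 = 26.
Monopoly sets MR = MC: 61 − 3Q = 22 ⇒ Q = 13, P = 61 − 1.5·13 = 41.5.
DWL is the triangle between Q = 13 and Q = 26: ½·(26 − 13)·(41.5 − 22) = 126.75.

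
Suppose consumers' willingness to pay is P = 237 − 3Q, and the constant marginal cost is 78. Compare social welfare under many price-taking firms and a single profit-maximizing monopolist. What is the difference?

Competitive firms price at marginal cost: P = 78, giving Q = 53.
CS = ½·(237 − 78)·53 = 4213.5; PS = (78 − 78)·53 = 0; TS = 4213.5.
The monopolist equates marginal revenue to marginal cost: 237 − 6Q = 78, so Q = 26.5. From demand, P = 157.5.
CS = ½·(237 − 157.5)·26.5 = 1053.375; PS = (157.5 − 78)·26.5 = 2106.75; TS = 3160.125.
Change in social welfare: 3160.125 − 4213.5 = −1053.375.

Social welfare falls by 1053.375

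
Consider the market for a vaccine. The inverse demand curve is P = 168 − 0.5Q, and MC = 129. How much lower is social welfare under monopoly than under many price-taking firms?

Under competition P = MC = 129, so Q = (168 − 129)/0.5 = 78.
CS = ½·(168 − 129)·78 = 1521; PS = (129 − 129)·78 = 0; TS = 1521.
The monopolist equates marginal revenue to marginal cost: 168 − Q = 129, so Q = 39. From demand, P = 148.5.
CS = ½·(168 − 148.5)·39 = 380.25; PS = (148.5 − 129)·39 = 760.5; TS = 1140.75.
Change in social welfare: 1140.75 − 1521 = −380.25.

TS falls by 380.25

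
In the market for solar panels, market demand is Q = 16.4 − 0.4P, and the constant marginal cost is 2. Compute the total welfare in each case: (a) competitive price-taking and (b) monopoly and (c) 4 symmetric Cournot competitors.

Competition: TS = 304.2; Monopoly: TS = 228.15; Cournot: TS = 292.032

Inverting demand: P = 41 − 2.5Q.
Perfect competition: P = MC = 2, so 41 − 2.5Q = 2 and Q = 15.6.
CS = ½·(41 − 2)·15.6 = 304.2; PS = (2 − 2)·15.6 = 0; TS = 304.2.
The monopolist equates marginal revenue to marginal cost: 41 − 5Q = 2, so Q = 7.8. From demand, P = 21.5.
CS = ½·(41 − 21.5)·7.8 = 76.05; PS = (21.5 − 2)·7.8 = 152.1; TS = 228.15.
In a 4-firm Cournot equilibrium, symmetry and the first-order condition give q = (41 − 2)/(12.5) = 3.12. So Q = 12.48 and P = 9.8.
CS = ½·(41 − 9.8)·12.48 = 194.688; PS = (9.8 − 2)·12.48 = 97.344; TS = 292.032.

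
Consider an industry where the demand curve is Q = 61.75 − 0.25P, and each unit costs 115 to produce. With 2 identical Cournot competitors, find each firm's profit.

Inverting demand: P = 247 − 4Q.
Cournot with 2 identical firms: the symmetric best-response condition is 247 − 12q = 115. Each firm produces q = 11, total output Q = 22, price P = 159.
Each firm's profit = (159 − 115)·11 = 484.

π_i = 484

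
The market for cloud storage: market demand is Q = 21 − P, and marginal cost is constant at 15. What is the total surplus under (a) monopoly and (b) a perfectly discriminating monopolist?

Monopoly: TS = 13.5; Perfect PD: TS = 18

Inverting demand: P = 21 − Q.
The monopolist equates marginal revenue to marginal cost: 21 − 2Q = 15, so Q = 3. From demand, P = 18.
CS = ½·(21 − 18)·3 = 4.5; PS = (18 − 15)·3 = 9; TS = 13.5.
A perfectly discriminating monopolist sells every unit with P(Q) ≥ MC(Q), so output equals the competitive quantity Q = 6. Each buyer pays their reservation price, so CS = 0 and the firm captures all surplus.
TS = 18 (equal to competitive TS).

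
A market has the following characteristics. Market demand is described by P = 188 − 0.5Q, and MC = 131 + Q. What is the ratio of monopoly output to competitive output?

The monopolist equates marginal revenue to marginal cost: 188 − Q = 131 + Q, so Q = 28.5. From demand, P = 173.75.
Competitive equilibrium sets price equal to marginal cost: 188 − 0.5Q = 131 + Q, so Q = 38 and P = 169.
Ratio Q_m/Q_c = 28.5/38 = 0.75.

Q_m/Q_c = 0.75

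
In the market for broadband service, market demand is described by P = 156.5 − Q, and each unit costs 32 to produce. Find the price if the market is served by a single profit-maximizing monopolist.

P = 94.25

The monopolist equates marginal revenue to marginal cost: 156.5 − 2Q = 32, so Q = 62.25. From demand, P = 94.25.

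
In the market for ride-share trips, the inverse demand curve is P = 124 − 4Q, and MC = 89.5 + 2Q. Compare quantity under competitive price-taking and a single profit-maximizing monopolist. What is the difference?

Quantity falls by 2.3

Under competition P = MC: 124 − 4Q = 89.5 + 2Q ⇒ Q = 5.75, P = 101.
The monopolist equates marginal revenue to marginal cost: 124 − 8Q = 89.5 + 2Q, so Q = 3.45. From demand, P = 110.2.
Change in quantity: 3.45 − 5.75 = −2.3.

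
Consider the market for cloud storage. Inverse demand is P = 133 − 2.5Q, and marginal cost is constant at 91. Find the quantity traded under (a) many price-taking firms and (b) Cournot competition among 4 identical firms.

Under competition P = MC = 91, so Q = (133 − 91)/2.5 = 16.8.
In a 4-firm Cournot equilibrium, symmetry and the first-order condition give q = (133 − 91)/(12.5) = 3.36. So Q = 13.44 and P = 99.4.

Competition: Q = 16.8; Cournot: Q = 13.44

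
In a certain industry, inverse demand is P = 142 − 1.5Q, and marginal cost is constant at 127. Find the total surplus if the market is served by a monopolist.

TS = 56.25

A monopolist chooses Q where MR = MC. MR = 142 − 3Q; setting this equal to 127 gives Q = 5 and P = 134.5.
CS = ½·(142 − 134.5)·5 = 18.75; PS = (134.5 − 127)·5 = 37.5; TS = 56.25.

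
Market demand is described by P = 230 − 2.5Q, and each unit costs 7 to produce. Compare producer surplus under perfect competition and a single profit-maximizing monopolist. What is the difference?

Under competition P = MC = 7, so Q = (230 − 7)/2.5 = 89.2.
PS = (7 − 7)·89.2 = 0.
Monopoly sets MR = MC: 230 − 5Q = 7 ⇒ Q = 44.6, P = 230 − 2.5·44.6 = 118.5.
PS = (118.5 − 7)·44.6 = 4972.9.
Change in producer surplus: 4972.9 − 0 = 4972.9.

PS rises by 4972.9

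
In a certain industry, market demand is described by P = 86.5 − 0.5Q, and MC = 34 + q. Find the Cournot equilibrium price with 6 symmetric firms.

P = 51.5

In a 6-firm Cournot equilibrium, symmetry and the first-order condition give q = (86.5 − 34)/(4.5) = 35/3. So Q = 70 and P = 51.5.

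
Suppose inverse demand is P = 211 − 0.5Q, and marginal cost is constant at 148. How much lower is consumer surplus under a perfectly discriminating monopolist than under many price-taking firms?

Consumer surplus falls by 3969

Under competition P = MC = 148, so Q = (211 − 148)/0.5 = 126.
CS = ½·(211 − 148)·126 = 3969.
With perfect price discrimination, output is the efficient level Q = 126 (where demand meets MC), but every buyer pays their willingness to pay: CS = 0 and PS = total surplus.
CS = 0.
Change in consumer surplus: 0 − 3969 = −3969.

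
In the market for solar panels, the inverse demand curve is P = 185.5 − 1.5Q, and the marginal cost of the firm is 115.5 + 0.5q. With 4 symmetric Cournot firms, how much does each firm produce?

q_i = 8.75

In a 4-firm Cournot equilibrium, symmetry and the first-order condition give q = (185.5 − 115.5)/(8) = 8.75. So Q = 35 and P = 133.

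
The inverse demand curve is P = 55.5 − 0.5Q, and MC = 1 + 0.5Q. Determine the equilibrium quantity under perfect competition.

Q = 54.5

Under competition P = MC: 55.5 − 0.5Q = 1 + 0.5Q ⇒ Q = 54.5, P = 28.25.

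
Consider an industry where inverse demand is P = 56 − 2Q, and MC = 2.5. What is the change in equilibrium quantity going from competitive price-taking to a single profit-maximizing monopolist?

Under competition P = MC = 2.5, so Q = (56 − 2.5)/2 = 26.75.
The monopolist equates marginal revenue to marginal cost: 56 − 4Q = 2.5, so Q = 13.375. From demand, P = 29.25.
Change in equilibrium quantity: 13.375 − 26.75 = −13.375.

Q falls by 13.375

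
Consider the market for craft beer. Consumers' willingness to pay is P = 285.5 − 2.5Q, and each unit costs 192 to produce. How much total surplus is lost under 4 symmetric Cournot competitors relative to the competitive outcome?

DWL = 69.938

Under competition P = MC = 192, so Q = (285.5 − 192)/2.5 = 37.4.
Cournot with 4 identical firms: the symmetric best-response condition is 285.5 − 12.5q = 192. Each firm produces q = 7.48, total output Q = 29.92, price P = 210.7.
DWL is the triangle between Q = 29.92 and Q = 37.4: ½·(37.4 − 29.92)·(210.7 − 192) = 69.938.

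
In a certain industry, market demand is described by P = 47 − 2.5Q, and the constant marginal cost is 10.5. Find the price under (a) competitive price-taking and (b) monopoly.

Competitive firms price at marginal cost: P = 10.5, giving Q = 14.6.
Monopoly sets MR = MC: 47 − 5Q = 10.5 ⇒ Q = 7.3, P = 47 − 2.5·7.3 = 28.75.

Competition: P = 10.5; Monopoly: P = 28.75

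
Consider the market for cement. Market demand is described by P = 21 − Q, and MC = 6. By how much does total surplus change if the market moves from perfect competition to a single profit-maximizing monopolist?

Total surplus falls by 28.125

Perfect competition: P = MC = 6, so 21 − Q = 6 and Q = 15.
CS = ½·(21 − 6)·15 = 112.5; PS = (6 − 6)·15 = 0; TS = 112.5.
Monopoly sets MR = MC: 21 − 2Q = 6 ⇒ Q = 7.5, P = 21 − 7.5 = 13.5.
CS = ½·(21 − 13.5)·7.5 = 28.125; PS = (13.5 − 6)·7.5 = 56.25; TS = 84.375.
Change in total surplus: 84.375 − 112.5 = −28.125.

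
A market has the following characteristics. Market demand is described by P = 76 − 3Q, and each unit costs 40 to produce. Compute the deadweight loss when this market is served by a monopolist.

DWL = 54

Under competition P = MC = 40, so Q = (76 − 40)/3 = 12.
Monopoly sets MR = MC: 76 − 6Q = 40 ⇒ Q = 6, P = 76 − 3·6 = 58.
DWL is the triangle between Q = 6 and Q = 12: ½·(12 − 6)·(58 − 40) = 54.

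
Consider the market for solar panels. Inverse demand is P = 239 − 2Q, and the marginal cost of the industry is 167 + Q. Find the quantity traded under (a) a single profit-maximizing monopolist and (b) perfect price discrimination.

Monopoly: Q = 14.4; Perfect PD: Q = 24

Monopoly sets MR = MC: 239 − 4Q = 167 + Q ⇒ Q = 14.4, P = 239 − 2·14.4 = 210.2.
With perfect price discrimination, output is the efficient level Q = 24 (where demand meets MC), but every buyer pays their willingness to pay: CS = 0 and PS = total surplus.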